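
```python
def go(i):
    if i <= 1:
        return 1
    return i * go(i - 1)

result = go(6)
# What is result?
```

go(6) = 6 * 5 * 4 * 3 * 2 * 1 = 720

Answer: 720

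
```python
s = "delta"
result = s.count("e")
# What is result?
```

Trace:
`s = "delta"` → s = 'delta'
`result = s.count("e")` → result = 1
So result = 1

Answer: 1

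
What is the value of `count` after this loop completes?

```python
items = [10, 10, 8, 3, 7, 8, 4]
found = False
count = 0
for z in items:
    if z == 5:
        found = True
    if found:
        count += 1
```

Count elements after first 5 in [10, 10, 8, 3, 7, 8, 4]
`count` takes the values: 0

Answer: 0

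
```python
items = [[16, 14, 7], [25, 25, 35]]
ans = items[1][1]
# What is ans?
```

Trace:
`items = [[16, 14, 7], [25, 25, 35]]` → items = [[16, 14, 7], [25, 25, 35]]
`ans = items[1][1]` → ans = 25
So ans = 25

Answer: 25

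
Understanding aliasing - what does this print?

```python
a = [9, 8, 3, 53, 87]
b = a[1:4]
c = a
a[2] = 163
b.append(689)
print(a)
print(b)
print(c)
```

Key concept: slice vs alias.
Step by step:
`a = [9, 8, 3, 53, 87]` → a = [9, 8, 3, 53, 87]
`b = a[1:4]` → b = [8, 3, 53]
`c = a` → c = [9, 8, 3, 53, 87] (same object as a)
`a[2] = 163` → a = [9, 8, 163, 53, 87] (same object as c); c = [9, 8, 163, 53, 87] (same object as a)
`b.append(689)` → b = [8, 3, 53, 689]
`print(a)` → prints [9, 8, 163, 53, 87]
`print(b)` → prints [8, 3, 53, 689]
`print(c)` → prints [9, 8, 163, 53, 87]

Answer:
[9, 8, 163, 53, 87]
[8, 3, 53, 689]
[9, 8, 163, 53, 87]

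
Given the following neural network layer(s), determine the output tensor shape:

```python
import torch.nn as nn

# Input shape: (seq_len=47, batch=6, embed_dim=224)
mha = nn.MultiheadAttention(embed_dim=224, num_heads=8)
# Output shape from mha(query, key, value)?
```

Input: (47, 6, 224) -> Output: (47, 6, 224)

Answer: (47, 6, 224)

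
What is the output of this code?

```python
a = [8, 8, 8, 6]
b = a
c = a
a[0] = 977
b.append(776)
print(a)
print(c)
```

Key concept: multiple aliases.
Step by step:
`a = [8, 8, 8, 6]` → a = [8, 8, 8, 6]
`b = a` → b = [8, 8, 8, 6] (same object as a)
`c = a` → c = [8, 8, 8, 6] (same object as a, b)
`a[0] = 977` → a = [977, 8, 8, 6] (same object as b, c); b = [977, 8, 8, 6] (same object as a, c); c = [977, 8, 8, 6] (same object as a, b)
`b.append(776)` → a = [977, 8, 8, 6, 776] (same object as b, c); b = [977, 8, 8, 6, 776] (same object as a, c); c = [977, 8, 8, 6, 776] (same object as a, b)
`print(a)` → prints [977, 8, 8, 6, 776]
`print(c)` → prints [977, 8, 8, 6, 776]

Answer:
[977, 8, 8, 6, 776]
[977, 8, 8, 6, 776]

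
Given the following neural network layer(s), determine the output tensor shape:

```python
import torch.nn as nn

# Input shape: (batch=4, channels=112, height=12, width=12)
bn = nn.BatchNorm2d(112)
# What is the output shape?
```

Input: (4, 112, 12, 12) -> Output: (4, 112, 12, 12)

Answer: (4, 112, 12, 12)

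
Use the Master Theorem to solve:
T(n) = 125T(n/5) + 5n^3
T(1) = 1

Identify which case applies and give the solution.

a=125, b=5, f(n)=5n^3. log_5(125) = 3. Since c=3 = 3, Case 2 applies: T(n) = Θ(n^log_b(a) · log n) = O(n^3 log n).

Answer: O(n^3 log n) - Case 2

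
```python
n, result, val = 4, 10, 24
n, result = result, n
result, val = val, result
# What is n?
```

Trace:
`n, result, val = 4, 10, 24` → n = 4; result = 10; val = 24
`n, result = result, n` → n = 10; result = 4
`result, val = val, result` → result = 24; val = 4
So n = 10

Answer: 10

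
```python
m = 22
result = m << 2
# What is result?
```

Trace:
`m = 22` → m = 22
`result = m << 2` → result = 88
So result = 88

Answer: 88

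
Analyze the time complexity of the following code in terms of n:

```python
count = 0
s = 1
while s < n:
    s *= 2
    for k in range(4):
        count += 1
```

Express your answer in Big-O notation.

Each loop level contributes: log n × 1. Multiplying the contributions gives O(log n).

Answer: O(log n)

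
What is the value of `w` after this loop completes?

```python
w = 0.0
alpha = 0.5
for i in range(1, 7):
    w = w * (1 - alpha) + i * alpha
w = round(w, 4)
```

Moving average with lr=0.5
`w` takes the values: 0.0 → 0.5 → 1.25 → 2.125 → 3.0625 → 4.03125 → 5.015625 → 5.0156

Answer: 5.0156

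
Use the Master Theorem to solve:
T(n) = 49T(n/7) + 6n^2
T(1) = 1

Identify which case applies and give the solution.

a=49, b=7, f(n)=6n^2. log_7(49) = 2. Since c=2 = 2, Case 2 applies: T(n) = Θ(n^log_b(a) · log n) = O(n^2 log n).

Answer: O(n^2 log n) - Case 2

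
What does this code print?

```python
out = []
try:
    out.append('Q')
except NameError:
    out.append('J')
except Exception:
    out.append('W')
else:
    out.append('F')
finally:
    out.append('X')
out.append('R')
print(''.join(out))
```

Execution trace: 'Q' (try body, no exception) → 'F' (else) → 'X' (finally) → 'R' (after the try/except). Output: QFXR

Answer: QFXR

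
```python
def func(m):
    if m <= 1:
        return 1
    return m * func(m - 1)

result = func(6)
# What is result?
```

func(6) = 6 * 5 * 4 * 3 * 2 * 1 = 720

Answer: 720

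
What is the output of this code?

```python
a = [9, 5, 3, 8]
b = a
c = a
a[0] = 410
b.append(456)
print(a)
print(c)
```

Key concept: multiple aliases.
Step by step:
`a = [9, 5, 3, 8]` → a = [9, 5, 3, 8]
`b = a` → b = [9, 5, 3, 8] (same object as a)
`c = a` → c = [9, 5, 3, 8] (same object as a, b)
`a[0] = 410` → a = [410, 5, 3, 8] (same object as b, c); b = [410, 5, 3, 8] (same object as a, c); c = [410, 5, 3, 8] (same object as a, b)
`b.append(456)` → a = [410, 5, 3, 8, 456] (same object as b, c); b = [410, 5, 3, 8, 456] (same object as a, c); c = [410, 5, 3, 8, 456] (same object as a, b)
`print(a)` → prints [410, 5, 3, 8, 456]
`print(c)` → prints [410, 5, 3, 8, 456]

Answer:
[410, 5, 3, 8, 456]
[410, 5, 3, 8, 456]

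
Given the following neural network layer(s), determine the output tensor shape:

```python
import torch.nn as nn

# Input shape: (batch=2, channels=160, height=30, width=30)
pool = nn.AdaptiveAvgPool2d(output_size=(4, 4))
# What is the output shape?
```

Input: (2, 160, 30, 30) -> Output: (2, 160, 4, 4)

Answer: (2, 160, 4, 4)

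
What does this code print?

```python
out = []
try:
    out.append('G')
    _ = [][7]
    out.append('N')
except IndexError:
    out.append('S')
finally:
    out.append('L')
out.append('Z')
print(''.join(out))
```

Execution trace: 'G' (try body) → 'S' (except IndexError) → 'L' (finally) → 'Z' (after the try/except). Output: GSLZ

Answer: GSLZ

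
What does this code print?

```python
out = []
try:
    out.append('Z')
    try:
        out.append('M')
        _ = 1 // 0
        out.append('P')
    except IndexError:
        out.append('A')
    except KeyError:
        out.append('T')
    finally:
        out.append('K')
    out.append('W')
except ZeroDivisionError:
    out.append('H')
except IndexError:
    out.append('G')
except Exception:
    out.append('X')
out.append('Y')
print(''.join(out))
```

Execution trace: 'Z' (try body) → 'M' (inner try body) → 'K' (inner finally) → 'H' (except ZeroDivisionError) → 'Y' (after the try/except). Output: ZMKHY

Answer: ZMKHY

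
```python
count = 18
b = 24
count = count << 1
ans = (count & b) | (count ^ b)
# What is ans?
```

Trace:
`count = 18` → count = 18
`b = 24` → b = 24
`count = count << 1` → count = 36
`ans = (count & b) | (count ^ b)` → ans = 60
So ans = 60

Answer: 60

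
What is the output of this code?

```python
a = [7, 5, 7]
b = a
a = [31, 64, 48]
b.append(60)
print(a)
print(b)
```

Key concept: rebinding vs mutation: a is rebound to a new list, b still points at the original.
Step by step:
`a = [7, 5, 7]` → a = [7, 5, 7]
`b = a` → b = [7, 5, 7] (same object as a)
`a = [31, 64, 48]` → a = [31, 64, 48]
`b.append(60)` → b = [7, 5, 7, 60]
`print(a)` → prints [31, 64, 48]
`print(b)` → prints [7, 5, 7, 60]

Answer:
[31, 64, 48]
[7, 5, 7, 60]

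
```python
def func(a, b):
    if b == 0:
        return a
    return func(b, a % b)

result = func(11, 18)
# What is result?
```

func(11, 18) -> func(18, 11) -> func(11, 7) -> func(7, 4) -> func(4, 3) -> func(3, 1) -> func(1, 0) -> 1

Answer: 1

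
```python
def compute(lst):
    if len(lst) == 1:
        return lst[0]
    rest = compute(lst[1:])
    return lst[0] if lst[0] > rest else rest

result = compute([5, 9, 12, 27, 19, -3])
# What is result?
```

Recursive max over [5, 9, 12, 27, 19, -3] = 27

Answer: 27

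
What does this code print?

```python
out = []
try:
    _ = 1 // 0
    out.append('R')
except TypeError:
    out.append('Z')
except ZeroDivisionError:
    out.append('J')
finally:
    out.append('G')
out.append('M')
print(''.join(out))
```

Execution trace: 'J' (except ZeroDivisionError) → 'G' (finally) → 'M' (after the try/except). Output: JGM

Answer: JGM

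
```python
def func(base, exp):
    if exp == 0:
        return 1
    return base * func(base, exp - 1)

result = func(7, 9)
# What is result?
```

func(7, 9) = 7 * 7 * 7 * 7 * 7 * 7 * 7 * 7 * 7 = 40353607

Answer: 40353607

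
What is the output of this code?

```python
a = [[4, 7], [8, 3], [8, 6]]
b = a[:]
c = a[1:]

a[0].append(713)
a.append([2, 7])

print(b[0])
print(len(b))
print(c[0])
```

Key concept: slice with nested mutation.
Step by step:
`a = [[4, 7], [8, 3], [8, 6]]` → a = [[4, 7], [8, 3], [8, 6]]
`b = a[:]` → b = [[4, 7], [8, 3], [8, 6]]
`c = a[1:]` → c = [[8, 3], [8, 6]]
`a[0].append(713)` → a = [[4, 7, 713], [8, 3], [8, 6]]; b = [[4, 7, 713], [8, 3], [8, 6]]
`a.append([2, 7])` → a = [[4, 7, 713], [8, 3], [8, 6], [2, 7]]
`print(b[0])` → prints [4, 7, 713]
`print(len(b))` → prints 3
`print(c[0])` → prints [8, 3]

Answer:
[4, 7, 713]
3
[8, 3]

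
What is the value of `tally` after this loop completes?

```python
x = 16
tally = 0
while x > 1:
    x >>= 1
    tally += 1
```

Count right shifts until 1
`tally` takes the values: 0 → 1 → 2 → 3 → 4

Answer: 4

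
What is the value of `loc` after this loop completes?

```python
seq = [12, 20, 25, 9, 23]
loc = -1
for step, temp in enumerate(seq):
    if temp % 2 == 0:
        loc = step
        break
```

First even number index in [12, 20, 25, 9, 23]
`loc` takes the values: -1 → 0

Answer: 0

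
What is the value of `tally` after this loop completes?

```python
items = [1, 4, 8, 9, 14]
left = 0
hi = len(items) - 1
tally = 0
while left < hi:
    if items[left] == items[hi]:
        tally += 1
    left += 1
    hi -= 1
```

Count matching pairs from ends
`tally` takes the values: 0

Answer: 0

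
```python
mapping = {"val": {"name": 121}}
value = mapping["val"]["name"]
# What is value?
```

Trace:
`mapping = {"val": {"name": 121}}` → mapping = {'val': {'name': 121}}
`value = mapping["val"]["name"]` → value = 121
So value = 121

Answer: 121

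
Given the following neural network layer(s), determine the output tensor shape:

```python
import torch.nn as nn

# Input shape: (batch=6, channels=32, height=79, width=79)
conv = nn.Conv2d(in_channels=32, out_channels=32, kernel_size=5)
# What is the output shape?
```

Input: (6, 32, 79, 79) -> Output: (6, 32, 75, 75)

Answer: (6, 32, 75, 75)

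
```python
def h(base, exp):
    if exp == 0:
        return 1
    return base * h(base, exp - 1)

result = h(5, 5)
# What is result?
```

h(5, 5) = 5 * 5 * 5 * 5 * 5 = 3125

Answer: 3125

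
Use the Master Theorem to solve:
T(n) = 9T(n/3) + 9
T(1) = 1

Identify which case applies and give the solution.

a=9, b=3, f(n)=9. log_3(9) = 2. Since c=0 < 2, Case 1 applies: T(n) = Θ(n^log_b(a)) = O(n^2).

Answer: O(n^2) - Case 1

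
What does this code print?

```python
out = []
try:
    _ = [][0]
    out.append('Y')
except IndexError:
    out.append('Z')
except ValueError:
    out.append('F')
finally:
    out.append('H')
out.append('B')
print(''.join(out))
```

Execution trace: 'Z' (except IndexError) → 'H' (finally) → 'B' (after the try/except). Output: ZHB

Answer: ZHB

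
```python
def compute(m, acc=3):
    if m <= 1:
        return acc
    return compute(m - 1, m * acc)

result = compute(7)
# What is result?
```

Accumulator trace (n, acc): (7, 3) -> (6, 21) -> (5, 126) -> (4, 630) -> (3, 2520) -> (2, 7560) -> (1, 15120) -> return 15120

Answer: 15120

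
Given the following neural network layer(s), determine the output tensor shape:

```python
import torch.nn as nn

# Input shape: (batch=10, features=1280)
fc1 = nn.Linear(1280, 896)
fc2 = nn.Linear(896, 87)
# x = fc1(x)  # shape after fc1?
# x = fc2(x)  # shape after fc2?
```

Input: (10, 1280) -> after fc1: (10, 896) -> Output: (10, 87)

Answer: (10, 87)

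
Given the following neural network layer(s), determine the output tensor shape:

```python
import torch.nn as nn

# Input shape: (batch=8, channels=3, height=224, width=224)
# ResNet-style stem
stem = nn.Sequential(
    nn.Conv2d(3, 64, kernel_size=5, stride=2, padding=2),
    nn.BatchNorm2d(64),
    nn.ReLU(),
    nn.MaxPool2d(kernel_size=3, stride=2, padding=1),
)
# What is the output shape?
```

Input: (8, 3, 224, 224) -> after Conv2d 5x5 stride=2: (8, 64, 112, 112) -> Output: (8, 64, 56, 56)

Answer: (8, 64, 56, 56)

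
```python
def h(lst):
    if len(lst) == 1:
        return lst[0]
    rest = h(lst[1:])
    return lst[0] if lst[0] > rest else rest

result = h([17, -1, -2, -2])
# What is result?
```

Recursive max over [17, -1, -2, -2] = 17

Answer: 17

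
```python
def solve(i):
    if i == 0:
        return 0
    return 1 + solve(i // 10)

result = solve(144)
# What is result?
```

Count of digits of 144: 3

Answer: 3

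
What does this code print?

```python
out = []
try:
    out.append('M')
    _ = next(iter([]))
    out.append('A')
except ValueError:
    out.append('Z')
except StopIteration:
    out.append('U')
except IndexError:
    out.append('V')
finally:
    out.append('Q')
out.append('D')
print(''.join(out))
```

Execution trace: 'M' (try body) → 'U' (except StopIteration) → 'Q' (finally) → 'D' (after the try/except). Output: MUQD

Answer: MUQD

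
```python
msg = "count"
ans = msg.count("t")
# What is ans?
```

Trace:
`msg = "count"` → msg = 'count'
`ans = msg.count("t")` → ans = 1
So ans = 1

Answer: 1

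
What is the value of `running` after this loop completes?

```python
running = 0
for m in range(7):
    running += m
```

Sum of 0 to 6 = 21
`running` takes the values: 0 → 1 → 3 → 6 → 10 → 15 → 21

Answer: 21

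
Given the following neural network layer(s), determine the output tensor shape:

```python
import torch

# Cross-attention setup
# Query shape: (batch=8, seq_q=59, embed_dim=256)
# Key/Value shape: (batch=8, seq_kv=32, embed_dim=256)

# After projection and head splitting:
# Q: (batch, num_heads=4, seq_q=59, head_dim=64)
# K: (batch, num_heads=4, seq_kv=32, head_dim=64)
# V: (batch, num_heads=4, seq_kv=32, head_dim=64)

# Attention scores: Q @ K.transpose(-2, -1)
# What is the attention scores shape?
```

Input: (8, 59, 256) -> Output: (8, 4, 59, 32)

Answer: (8, 4, 59, 32)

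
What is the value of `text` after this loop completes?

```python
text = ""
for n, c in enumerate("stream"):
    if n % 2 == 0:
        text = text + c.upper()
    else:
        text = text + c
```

Uppercase even positions in 'stream'
`text` takes the values: "" → "S" → "St" → "StR" → "StRe" → "StReA" → "StReAm"

Answer: "StReAm"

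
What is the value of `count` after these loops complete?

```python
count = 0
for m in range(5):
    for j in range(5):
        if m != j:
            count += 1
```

5² - 5 (exclude diagonal)
`count` takes the values: 0 → 1 → 2 → 3 → 4 → 5 → 6 → 7 → 8 → 9 → 10 → 11 → 12 → 13 → 14 → 15 → 16 → 17 → 18 → 19 → 20

Answer: 20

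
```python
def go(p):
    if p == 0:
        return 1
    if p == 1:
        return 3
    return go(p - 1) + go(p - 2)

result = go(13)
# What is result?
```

Build up from base cases: go(0)=1, go(1)=3, go(2)=4, go(3)=7, go(4)=11, go(5)=18, go(6)=29, ..., go(13)=843

Answer: 843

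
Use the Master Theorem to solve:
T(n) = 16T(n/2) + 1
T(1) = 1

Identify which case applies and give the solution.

a=16, b=2, f(n)=1. log_2(16) = 4. Since c=0 < 4, Case 1 applies: T(n) = Θ(n^log_b(a)) = O(n^4).

Answer: O(n^4) - Case 1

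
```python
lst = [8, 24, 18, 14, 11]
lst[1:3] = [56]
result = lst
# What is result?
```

Trace:
`lst = [8, 24, 18, 14, 11]` → lst = [8, 24, 18, 14, 11]
`lst[1:3] = [56]` → lst = [8, 56, 14, 11]
`result = lst` → result = [8, 56, 14, 11]
So result = [8, 56, 14, 11]

Answer: [8, 56, 14, 11]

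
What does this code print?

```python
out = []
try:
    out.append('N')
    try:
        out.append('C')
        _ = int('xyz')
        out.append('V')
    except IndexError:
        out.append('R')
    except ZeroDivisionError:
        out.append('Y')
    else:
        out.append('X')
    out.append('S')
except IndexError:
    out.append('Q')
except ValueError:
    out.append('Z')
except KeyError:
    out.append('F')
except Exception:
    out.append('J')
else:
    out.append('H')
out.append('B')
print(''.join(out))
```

Execution trace: 'N' (try body) → 'C' (inner try body) → 'Z' (except ValueError) → 'B' (after the try/except). Output: NCZB

Answer: NCZB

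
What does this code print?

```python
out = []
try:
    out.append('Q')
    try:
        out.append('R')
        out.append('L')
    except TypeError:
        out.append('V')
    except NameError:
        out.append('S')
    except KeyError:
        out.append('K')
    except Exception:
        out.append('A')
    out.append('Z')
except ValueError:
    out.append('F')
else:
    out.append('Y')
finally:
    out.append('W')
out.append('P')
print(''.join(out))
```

Execution trace: 'Q' (try body) → 'R' (inner try body) → 'L' (inner try body, no exception) → 'Z' (try body, no exception) → 'Y' (else) → 'W' (finally) → 'P' (after the try/except). Output: QRLZYWP

Answer: QRLZYWP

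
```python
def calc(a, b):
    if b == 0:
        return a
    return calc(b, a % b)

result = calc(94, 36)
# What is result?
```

calc(94, 36) -> calc(36, 22) -> calc(22, 14) -> calc(14, 8) -> calc(8, 6) -> calc(6, 2) -> calc(2, 0) -> 2

Answer: 2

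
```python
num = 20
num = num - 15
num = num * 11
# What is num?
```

Trace:
`num = 20` → num = 20
`num = num - 15` → num = 5
`num = num * 11` → num = 55
So num = 55

Answer: 55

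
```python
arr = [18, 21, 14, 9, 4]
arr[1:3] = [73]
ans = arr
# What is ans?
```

Trace:
`arr = [18, 21, 14, 9, 4]` → arr = [18, 21, 14, 9, 4]
`arr[1:3] = [73]` → arr = [18, 73, 9, 4]
`ans = arr` → ans = [18, 73, 9, 4]
So ans = [18, 73, 9, 4]

Answer: [18, 73, 9, 4]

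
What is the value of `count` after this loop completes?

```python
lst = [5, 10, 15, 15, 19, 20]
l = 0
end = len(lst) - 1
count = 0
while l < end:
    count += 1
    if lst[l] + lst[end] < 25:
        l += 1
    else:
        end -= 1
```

Steps to find pair summing to 25
`count` takes the values: 0 → 1 → 2 → 3 → 4 → 5

Answer: 5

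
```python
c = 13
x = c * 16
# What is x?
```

Trace:
`c = 13` → c = 13
`x = c * 16` → x = 208
So x = 208

Answer: 208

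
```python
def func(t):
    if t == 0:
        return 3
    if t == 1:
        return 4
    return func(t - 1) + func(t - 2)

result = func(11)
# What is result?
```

Build up from base cases: func(0)=3, func(1)=4, func(2)=7, func(3)=11, func(4)=18, func(5)=29, func(6)=47, ..., func(11)=521

Answer: 521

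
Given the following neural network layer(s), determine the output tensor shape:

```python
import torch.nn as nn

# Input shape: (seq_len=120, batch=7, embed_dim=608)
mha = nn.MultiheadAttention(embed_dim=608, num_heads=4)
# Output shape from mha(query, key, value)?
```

Input: (120, 7, 608) -> Output: (120, 7, 608)

Answer: (120, 7, 608)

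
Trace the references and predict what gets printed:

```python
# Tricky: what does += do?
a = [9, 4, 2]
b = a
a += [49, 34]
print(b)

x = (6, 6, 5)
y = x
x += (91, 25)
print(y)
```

Key concept: += behavior differs for mutable vs immutable.
Step by step:
`a = [9, 4, 2]` → a = [9, 4, 2]
`b = a` → b = [9, 4, 2] (same object as a)
`a += [49, 34]` → a = [9, 4, 2, 49, 34] (same object as b); b = [9, 4, 2, 49, 34] (same object as a)
`print(b)` → prints [9, 4, 2, 49, 34]
`x = (6, 6, 5)` → x = (6, 6, 5)
`y = x` → y = (6, 6, 5)
`x += (91, 25)` → x = (6, 6, 5, 91, 25)
`print(y)` → prints (6, 6, 5)

Answer:
[9, 4, 2, 49, 34]
(6, 6, 5)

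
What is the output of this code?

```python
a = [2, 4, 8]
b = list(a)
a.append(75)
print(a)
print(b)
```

Key concept: list() constructor creates copy.
Step by step:
`a = [2, 4, 8]` → a = [2, 4, 8]
`b = list(a)` → b = [2, 4, 8]
`a.append(75)` → a = [2, 4, 8, 75]
`print(a)` → prints [2, 4, 8, 75]
`print(b)` → prints [2, 4, 8]

Answer:
[2, 4, 8, 75]
[2, 4, 8]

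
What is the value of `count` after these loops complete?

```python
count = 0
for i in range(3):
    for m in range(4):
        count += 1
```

3 * 4 = 12
`count` takes the values: 0 → 1 → 2 → 3 → 4 → 5 → 6 → 7 → 8 → 9 → 10 → 11 → 12

Answer: 12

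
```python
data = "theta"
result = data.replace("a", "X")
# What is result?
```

Trace:
`data = "theta"` → data = 'theta'
`result = data.replace("a", "X")` → result = 'thetX'
So result = 'thetX'

Answer: 'thetX'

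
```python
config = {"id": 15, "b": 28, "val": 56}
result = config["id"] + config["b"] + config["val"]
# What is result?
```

Trace:
`config = {"id": 15, "b": 28, "val": 56}` → config = {'id': 15, 'b': 28, 'val': 56}
`result = config["id"] + config["b"] + config["val"]` → result = 99
So result = 99

Answer: 99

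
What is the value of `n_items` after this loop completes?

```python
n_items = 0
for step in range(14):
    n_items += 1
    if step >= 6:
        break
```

Loop breaks when step reaches 6, n_items is 7
`n_items` takes the values: 0 → 1 → 2 → 3 → 4 → 5 → 6 → 7

Answer: 7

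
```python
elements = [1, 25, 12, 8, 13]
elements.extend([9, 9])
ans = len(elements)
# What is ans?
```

Trace:
`elements = [1, 25, 12, 8, 13]` → elements = [1, 25, 12, 8, 13]
`elements.extend([9, 9])` → elements = [1, 25, 12, 8, 13, 9, 9]
`ans = len(elements)` → ans = 7
So ans = 7

Answer: 7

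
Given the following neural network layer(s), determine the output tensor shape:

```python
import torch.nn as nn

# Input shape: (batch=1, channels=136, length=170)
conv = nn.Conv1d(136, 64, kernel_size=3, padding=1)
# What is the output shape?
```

Input: (1, 136, 170) -> Output: (1, 64, 170)

Answer: (1, 64, 170)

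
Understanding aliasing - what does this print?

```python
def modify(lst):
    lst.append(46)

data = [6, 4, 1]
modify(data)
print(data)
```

Key concept: function modifies passed list.
Step by step:
`data = [6, 4, 1]` → data = [6, 4, 1]
`modify(data)` → data = [6, 4, 1, 46]
`print(data)` → prints [6, 4, 1, 46]

Answer: [6, 4, 1, 46]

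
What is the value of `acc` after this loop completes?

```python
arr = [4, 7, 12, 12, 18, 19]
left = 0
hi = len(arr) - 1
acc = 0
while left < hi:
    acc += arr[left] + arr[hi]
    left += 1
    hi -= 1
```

Sum of pairs from ends
`acc` takes the values: 0 → 23 → 48 → 72

Answer: 72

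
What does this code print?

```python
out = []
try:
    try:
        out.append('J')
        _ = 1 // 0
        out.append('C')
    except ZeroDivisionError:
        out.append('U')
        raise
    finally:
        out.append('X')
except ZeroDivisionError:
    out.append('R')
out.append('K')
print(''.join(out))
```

Execution trace: 'J' (inner try body) → 'U' (inner except ZeroDivisionError) → 'X' (inner finally) → 'R' (outer except ZeroDivisionError) → 'K' (after the try/except). Output: JUXRK

Answer: JUXRK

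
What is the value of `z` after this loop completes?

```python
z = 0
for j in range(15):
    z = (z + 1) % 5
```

Increment mod 5, 15 times = 0
`z` takes the values: 0 → 1 → 2 → 3 → 4 → 0 → 1 → 2 → 3 → 4 → 0 → 1 → 2 → 3 → 4 → 0

Answer: 0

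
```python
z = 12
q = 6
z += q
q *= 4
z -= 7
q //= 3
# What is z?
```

Trace:
`z = 12` → z = 12
`q = 6` → q = 6
`z += q` → z = 18
`q *= 4` → q = 24
`z -= 7` → z = 11
`q //= 3` → q = 8
So z = 11

Answer: 11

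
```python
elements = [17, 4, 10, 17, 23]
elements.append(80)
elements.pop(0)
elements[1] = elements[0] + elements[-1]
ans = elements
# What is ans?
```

Trace:
`elements = [17, 4, 10, 17, 23]` → elements = [17, 4, 10, 17, 23]
`elements.append(80)` → elements = [17, 4, 10, 17, 23, 80]
`elements.pop(0)` → elements = [4, 10, 17, 23, 80]
`elements[1] = elements[0] + elements[-1]` → elements = [4, 84, 17, 23, 80]
`ans = elements` → ans = [4, 84, 17, 23, 80]
So ans = [4, 84, 17, 23, 80]

Answer: [4, 84, 17, 23, 80]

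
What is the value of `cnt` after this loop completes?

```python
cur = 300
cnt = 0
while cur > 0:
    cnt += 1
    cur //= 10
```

Count digits by repeated division by 10
`cnt` takes the values: 0 → 1 → 2 → 3

Answer: 3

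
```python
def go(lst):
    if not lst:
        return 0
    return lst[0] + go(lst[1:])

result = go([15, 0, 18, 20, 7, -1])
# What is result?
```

15 + 0 + 18 + 20 + 7 + (-1) + 0 = 59

Answer: 59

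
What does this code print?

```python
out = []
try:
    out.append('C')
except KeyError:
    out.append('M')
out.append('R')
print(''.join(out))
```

Execution trace: 'C' (try body, no exception) → 'R' (after the try/except). Output: CR

Answer: CR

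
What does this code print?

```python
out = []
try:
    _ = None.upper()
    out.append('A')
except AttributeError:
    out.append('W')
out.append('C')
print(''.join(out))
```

Execution trace: 'W' (except AttributeError) → 'C' (after the try/except). Output: WC

Answer: WC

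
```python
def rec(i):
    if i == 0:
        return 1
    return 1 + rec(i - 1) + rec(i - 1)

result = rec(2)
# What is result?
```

rec(i) = 1 + 2·rec(i-1), rec(0)=1. Closed form: (1+1)·2^2 - 1 = 7.

Answer: 7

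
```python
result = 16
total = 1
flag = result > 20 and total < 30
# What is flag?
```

Trace:
`result = 16` → result = 16
`total = 1` → total = 1
`flag = result > 20 and total < 30` → flag = False
So flag = False

Answer: False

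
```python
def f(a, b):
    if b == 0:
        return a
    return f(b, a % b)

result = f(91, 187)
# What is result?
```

f(91, 187) -> f(187, 91) -> f(91, 5) -> f(5, 1) -> f(1, 0) -> 1

Answer: 1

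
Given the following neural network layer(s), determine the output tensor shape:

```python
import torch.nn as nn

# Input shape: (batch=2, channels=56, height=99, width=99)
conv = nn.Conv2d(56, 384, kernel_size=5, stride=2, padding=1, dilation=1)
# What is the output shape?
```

Input: (2, 56, 99, 99) -> Output: (2, 384, 49, 49)

Answer: (2, 384, 49, 49)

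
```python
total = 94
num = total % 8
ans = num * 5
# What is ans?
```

Trace:
`total = 94` → total = 94
`num = total % 8` → num = 6
`ans = num * 5` → ans = 30
So ans = 30

Answer: 30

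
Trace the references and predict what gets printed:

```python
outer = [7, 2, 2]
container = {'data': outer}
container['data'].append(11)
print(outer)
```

Key concept: dict holds reference to list.
Step by step:
`outer = [7, 2, 2]` → outer = [7, 2, 2]
`container = {'data': outer}` → container = {'data': [7, 2, 2]}
`container['data'].append(11)` → outer = [7, 2, 2, 11]; container = {'data': [7, 2, 2, 11]}
`print(outer)` → prints [7, 2, 2, 11]

Answer: [7, 2, 2, 11]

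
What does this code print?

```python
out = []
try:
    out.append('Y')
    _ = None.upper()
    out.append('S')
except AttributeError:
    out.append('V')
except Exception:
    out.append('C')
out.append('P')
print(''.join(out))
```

Execution trace: 'Y' (try body) → 'V' (except AttributeError) → 'P' (after the try/except). Output: YVP

Answer: YVP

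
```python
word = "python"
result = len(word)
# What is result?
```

Trace:
`word = "python"` → word = 'python'
`result = len(word)` → result = 6
So result = 6

Answer: 6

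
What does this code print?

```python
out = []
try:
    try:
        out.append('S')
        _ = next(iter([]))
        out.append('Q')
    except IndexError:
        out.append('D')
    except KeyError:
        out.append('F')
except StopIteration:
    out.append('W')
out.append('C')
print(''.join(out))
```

Execution trace: 'S' (try body) → 'W' (outer except StopIteration) → 'C' (after the try/except). Output: SWC

Answer: SWC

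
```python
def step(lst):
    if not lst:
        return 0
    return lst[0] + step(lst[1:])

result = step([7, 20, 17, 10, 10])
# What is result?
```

7 + 20 + 17 + 10 + 10 + 0 = 64

Answer: 64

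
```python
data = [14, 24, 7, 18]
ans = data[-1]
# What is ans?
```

Trace:
`data = [14, 24, 7, 18]` → data = [14, 24, 7, 18]
`ans = data[-1]` → ans = 18
So ans = 18

Answer: 18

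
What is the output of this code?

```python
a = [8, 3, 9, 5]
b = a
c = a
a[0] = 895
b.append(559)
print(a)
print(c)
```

Key concept: multiple aliases.
Step by step:
`a = [8, 3, 9, 5]` → a = [8, 3, 9, 5]
`b = a` → b = [8, 3, 9, 5] (same object as a)
`c = a` → c = [8, 3, 9, 5] (same object as a, b)
`a[0] = 895` → a = [895, 3, 9, 5] (same object as b, c); b = [895, 3, 9, 5] (same object as a, c); c = [895, 3, 9, 5] (same object as a, b)
`b.append(559)` → a = [895, 3, 9, 5, 559] (same object as b, c); b = [895, 3, 9, 5, 559] (same object as a, c); c = [895, 3, 9, 5, 559] (same object as a, b)
`print(a)` → prints [895, 3, 9, 5, 559]
`print(c)` → prints [895, 3, 9, 5, 559]

Answer:
[895, 3, 9, 5, 559]
[895, 3, 9, 5, 559]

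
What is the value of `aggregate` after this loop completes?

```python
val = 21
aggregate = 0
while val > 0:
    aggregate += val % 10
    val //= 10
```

Sum digits of 21
`aggregate` takes the values: 0 → 1 → 3

Answer: 3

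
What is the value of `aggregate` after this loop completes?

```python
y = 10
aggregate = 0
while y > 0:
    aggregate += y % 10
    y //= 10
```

Sum digits of 10
`aggregate` takes the values: 0 → 1

Answer: 1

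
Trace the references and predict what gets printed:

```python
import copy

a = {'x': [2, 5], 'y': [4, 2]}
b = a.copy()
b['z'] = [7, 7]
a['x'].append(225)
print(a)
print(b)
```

Key concept: shallow copy of dict with mutable values.
Step by step:
`a = {'x': [2, 5], 'y': [4, 2]}` → a = {'x': [2, 5], 'y': [4, 2]}
`b = a.copy()` → b = {'x': [2, 5], 'y': [4, 2]}
`b['z'] = [7, 7]` → b = {'x': [2, 5], 'y': [4, 2], 'z': [7, 7]}
`a['x'].append(225)` → a = {'x': [2, 5, 225], 'y': [4, 2]}; b = {'x': [2, 5, 225], 'y': [4, 2], 'z': [7, 7]}
`print(a)` → prints {'x': [2, 5, 225], 'y': [4, 2]}
`print(b)` → prints {'x': [2, 5, 225], 'y': [4, 2], 'z': [7, 7]}

Answer:
{'x': [2, 5, 225], 'y': [4, 2]}
{'x': [2, 5, 225], 'y': [4, 2], 'z': [7, 7]}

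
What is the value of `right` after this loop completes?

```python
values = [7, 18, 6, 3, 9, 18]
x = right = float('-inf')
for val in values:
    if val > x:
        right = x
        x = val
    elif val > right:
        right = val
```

Second largest (with repeats) in [7, 18, 6, 3, 9, 18]
`right` takes the values: -inf → 7 → 9 → 18

Answer: 18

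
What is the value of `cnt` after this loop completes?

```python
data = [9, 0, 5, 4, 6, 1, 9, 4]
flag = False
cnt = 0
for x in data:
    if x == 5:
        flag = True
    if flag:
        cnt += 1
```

Count elements after first 5 in [9, 0, 5, 4, 6, 1, 9, 4]
`cnt` takes the values: 0 → 1 → 2 → 3 → 4 → 5 → 6

Answer: 6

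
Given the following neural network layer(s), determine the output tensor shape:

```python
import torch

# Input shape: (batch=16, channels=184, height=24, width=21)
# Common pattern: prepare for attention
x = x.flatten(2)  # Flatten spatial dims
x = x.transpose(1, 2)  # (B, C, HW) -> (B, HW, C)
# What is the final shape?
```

Input: (16, 184, 24, 21) -> after flatten(2): (16, 184, 504) -> Output: (16, 504, 184)

Answer: (16, 504, 184)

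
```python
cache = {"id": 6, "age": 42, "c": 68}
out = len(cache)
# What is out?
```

Trace:
`cache = {"id": 6, "age": 42, "c": 68}` → cache = {'id': 6, 'age': 42, 'c': 68}
`out = len(cache)` → out = 3
So out = 3

Answer: 3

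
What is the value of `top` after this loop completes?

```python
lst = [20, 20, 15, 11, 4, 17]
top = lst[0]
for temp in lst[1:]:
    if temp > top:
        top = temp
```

Maximum of [20, 20, 15, 11, 4, 17]
`top` takes the values: 20

Answer: 20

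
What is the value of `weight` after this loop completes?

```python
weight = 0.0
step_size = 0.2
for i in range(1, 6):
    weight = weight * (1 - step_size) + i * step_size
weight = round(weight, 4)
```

Moving average with lr=0.2
`weight` takes the values: 0.0 → 0.2 → 0.56 → 1.048 → 1.6384 → 2.31072 → 2.3107

Answer: 2.3107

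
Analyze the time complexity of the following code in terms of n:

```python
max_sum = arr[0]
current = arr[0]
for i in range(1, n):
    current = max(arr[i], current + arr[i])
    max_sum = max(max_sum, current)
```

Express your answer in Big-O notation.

This is Kadane's algorithm for maximum subarray. Time complexity: O(n).

Answer: O(n)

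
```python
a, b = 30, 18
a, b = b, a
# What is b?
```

Trace:
`a, b = 30, 18` → a = 30; b = 18
`a, b = b, a` → a = 18; b = 30
So b = 30

Answer: 30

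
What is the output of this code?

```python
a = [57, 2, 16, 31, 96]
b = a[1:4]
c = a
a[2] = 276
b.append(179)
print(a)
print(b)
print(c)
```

Key concept: slice vs alias.
Step by step:
`a = [57, 2, 16, 31, 96]` → a = [57, 2, 16, 31, 96]
`b = a[1:4]` → b = [2, 16, 31]
`c = a` → c = [57, 2, 16, 31, 96] (same object as a)
`a[2] = 276` → a = [57, 2, 276, 31, 96] (same object as c); c = [57, 2, 276, 31, 96] (same object as a)
`b.append(179)` → b = [2, 16, 31, 179]
`print(a)` → prints [57, 2, 276, 31, 96]
`print(b)` → prints [2, 16, 31, 179]
`print(c)` → prints [57, 2, 276, 31, 96]

Answer:
[57, 2, 276, 31, 96]
[2, 16, 31, 179]
[57, 2, 276, 31, 96]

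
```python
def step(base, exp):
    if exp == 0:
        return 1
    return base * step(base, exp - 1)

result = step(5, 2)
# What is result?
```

step(5, 2) = 5 * 5 = 25

Answer: 25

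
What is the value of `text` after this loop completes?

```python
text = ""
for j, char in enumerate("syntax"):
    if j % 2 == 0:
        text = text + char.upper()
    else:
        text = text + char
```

Uppercase even positions in 'syntax'
`text` takes the values: "" → "S" → "Sy" → "SyN" → "SyNt" → "SyNtA" → "SyNtAx"

Answer: "SyNtAx"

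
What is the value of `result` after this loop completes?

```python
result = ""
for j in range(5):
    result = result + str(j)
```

Concatenate digits 0 to 4
`result` takes the values: "" → "0" → "01" → "012" → "0123" → "01234"

Answer: "01234"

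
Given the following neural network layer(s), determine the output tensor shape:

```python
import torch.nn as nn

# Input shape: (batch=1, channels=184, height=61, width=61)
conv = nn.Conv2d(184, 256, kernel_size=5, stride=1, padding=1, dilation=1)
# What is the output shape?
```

Input: (1, 184, 61, 61) -> Output: (1, 256, 59, 59)

Answer: (1, 256, 59, 59)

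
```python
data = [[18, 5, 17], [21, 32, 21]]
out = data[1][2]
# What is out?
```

Trace:
`data = [[18, 5, 17], [21, 32, 21]]` → data = [[18, 5, 17], [21, 32, 21]]
`out = data[1][2]` → out = 21
So out = 21

Answer: 21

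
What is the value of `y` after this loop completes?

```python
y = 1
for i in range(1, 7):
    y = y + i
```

Start at 1, add 1 through 6
`y` takes the values: 1 → 2 → 4 → 7 → 11 → 16 → 22

Answer: 22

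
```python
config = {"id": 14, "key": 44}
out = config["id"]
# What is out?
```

Trace:
`config = {"id": 14, "key": 44}` → config = {'id': 14, 'key': 44}
`out = config["id"]` → out = 14
So out = 14

Answer: 14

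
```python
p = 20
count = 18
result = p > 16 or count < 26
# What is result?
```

Trace:
`p = 20` → p = 20
`count = 18` → count = 18
`result = p > 16 or count < 26` → result = True
So result = True

Answer: True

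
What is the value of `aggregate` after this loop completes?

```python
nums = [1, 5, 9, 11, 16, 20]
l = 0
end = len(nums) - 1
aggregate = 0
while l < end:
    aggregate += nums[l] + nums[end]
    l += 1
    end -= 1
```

Sum of pairs from ends
`aggregate` takes the values: 0 → 21 → 42 → 62

Answer: 62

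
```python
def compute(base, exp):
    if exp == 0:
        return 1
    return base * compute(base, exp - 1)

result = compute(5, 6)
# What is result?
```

compute(5, 6) = 5 * 5 * 5 * 5 * 5 * 5 = 15625

Answer: 15625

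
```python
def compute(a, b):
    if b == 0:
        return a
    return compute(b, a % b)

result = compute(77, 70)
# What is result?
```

compute(77, 70) -> compute(70, 7) -> compute(7, 0) -> 7

Answer: 7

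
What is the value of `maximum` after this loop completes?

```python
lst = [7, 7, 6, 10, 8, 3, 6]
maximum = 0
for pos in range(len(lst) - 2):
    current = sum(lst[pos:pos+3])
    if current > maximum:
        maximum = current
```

Max sum of 3-element window in [7, 7, 6, 10, 8, 3, 6]
`maximum` takes the values: 0 → 20 → 23 → 24

Answer: 24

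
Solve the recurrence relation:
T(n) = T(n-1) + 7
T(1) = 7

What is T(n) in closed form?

Unrolling: T(n) = T(1) + 7·(n-1) = 7 + 7(n-1) = 7n.

Answer: T(n) = 7n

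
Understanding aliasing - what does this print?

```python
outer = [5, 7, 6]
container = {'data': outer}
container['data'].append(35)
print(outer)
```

Key concept: dict holds reference to list.
Step by step:
`outer = [5, 7, 6]` → outer = [5, 7, 6]
`container = {'data': outer}` → container = {'data': [5, 7, 6]}
`container['data'].append(35)` → outer = [5, 7, 6, 35]; container = {'data': [5, 7, 6, 35]}
`print(outer)` → prints [5, 7, 6, 35]

Answer: [5, 7, 6, 35]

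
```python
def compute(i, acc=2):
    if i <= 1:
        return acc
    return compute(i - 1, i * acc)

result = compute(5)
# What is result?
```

Accumulator trace (n, acc): (5, 2) -> (4, 10) -> (3, 40) -> (2, 120) -> (1, 240) -> return 240

Answer: 240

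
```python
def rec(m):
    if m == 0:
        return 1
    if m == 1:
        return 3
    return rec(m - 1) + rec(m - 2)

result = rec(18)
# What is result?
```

Build up from base cases: rec(0)=1, rec(1)=3, rec(2)=4, rec(3)=7, rec(4)=11, rec(5)=18, rec(6)=29, ..., rec(18)=9349

Answer: 9349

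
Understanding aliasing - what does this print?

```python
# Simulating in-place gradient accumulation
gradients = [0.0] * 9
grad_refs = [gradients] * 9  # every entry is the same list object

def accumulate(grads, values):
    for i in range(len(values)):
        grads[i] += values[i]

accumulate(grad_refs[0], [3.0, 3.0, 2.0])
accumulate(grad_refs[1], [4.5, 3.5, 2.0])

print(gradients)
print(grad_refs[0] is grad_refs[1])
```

Key concept: gradient accumulation aliasing.
Step by step:
`gradients = [0.0] * 9` → gradients = [0.0, 0.0, 0.0, 0.0, 0.0, 0.0, 0.0, 0.0, 0.0]
`grad_refs = [gradients] * 9` → grad_refs = [[0.0, 0.0, 0.0, 0.0, 0.0, 0.0, 0.0, 0.0, 0.0], [0.0, 0.0, 0.0, 0.0, 0.0, 0.0, 0.0, 0.0, 0.0], [0.0, 0.0, 0.0, 0.0, 0.0, 0.0, 0.0, 0.0, 0.0], [0.0, 0.0, 0.0, 0.0, 0.0, 0.0, 0.0, 0.0, 0.0], [0.0, 0.0, 0.0, 0.0, 0.0, 0.0, 0.0, 0.0, 0.0], [0.0, 0.0, 0.0, 0.0, 0.0, 0.0, 0.0, 0.0, 0.0], [0.0, 0.0, 0.0, 0.0, 0.0, 0.0, 0.0, 0.0, 0.0], [0.0, 0.0, 0.0, 0.0, 0.0, 0.0, 0.0, 0.0, 0.0], [0.0, 0.0, 0.0, 0.0, 0.0, 0.0, 0.0, 0.0, 0.0]]
`accumulate(grad_refs[0], [3.0, 3.0, 2.0])` → gradients = [3.0, 3.0, 2.0, 0.0, 0.0, 0.0, 0.0, 0.0, 0.0]; grad_refs = [[3.0, 3.0, 2.0, 0.0, 0.0, 0.0, 0.0, 0.0, 0.0], [3.0, 3.0, 2.0, 0.0, 0.0, 0.0, 0.0, 0.0, 0.0], [3.0, 3.0, 2.0, 0.0, 0.0, 0.0, 0.0, 0.0, 0.0], [3.0, 3.0, 2.0, 0.0, 0.0, 0.0, 0.0, 0.0, 0.0], [3.0, 3.0, 2.0, 0.0, 0.0, 0.0, 0.0, 0.0, 0.0], [3.0, 3.0, 2.0, 0.0, 0.0, 0.0, 0.0, 0.0, 0.0], [3.0, 3.0, 2.0, 0.0, 0.0, 0.0, 0.0, 0.0, 0.0], [3.0, 3.0, 2.0, 0.0, 0.0, 0.0, 0.0, 0.0, 0.0], [3.0, 3.0, 2.0, 0.0, 0.0, 0.0, 0.0, 0.0, 0.0]]
`accumulate(grad_refs[1], [4.5, 3.5, 2.0])` → gradients = [7.5, 6.5, 4.0, 0.0, 0.0, 0.0, 0.0, 0.0, 0.0]; grad_refs = [[7.5, 6.5, 4.0, 0.0, 0.0, 0.0, 0.0, 0.0, 0.0], [7.5, 6.5, 4.0, 0.0, 0.0, 0.0, 0.0, 0.0, 0.0], [7.5, 6.5, 4.0, 0.0, 0.0, 0.0, 0.0, 0.0, 0.0], [7.5, 6.5, 4.0, 0.0, 0.0, 0.0, 0.0, 0.0, 0.0], [7.5, 6.5, 4.0, 0.0, 0.0, 0.0, 0.0, 0.0, 0.0], [7.5, 6.5, 4.0, 0.0, 0.0, 0.0, 0.0, 0.0, 0.0], [7.5, 6.5, 4.0, 0.0, 0.0, 0.0, 0.0, 0.0, 0.0], [7.5, 6.5, 4.0, 0.0, 0.0, 0.0, 0.0, 0.0, 0.0], [7.5, 6.5, 4.0, 0.0, 0.0, 0.0, 0.0, 0.0, 0.0]]
`print(gradients)` → prints [7.5, 6.5, 4.0, 0.0, 0.0, 0.0, 0.0, 0.0, 0.0]
`print(grad_refs[0] is grad_refs[1])` → prints True

Answer:
[7.5, 6.5, 4.0, 0.0, 0.0, 0.0, 0.0, 0.0, 0.0]
True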